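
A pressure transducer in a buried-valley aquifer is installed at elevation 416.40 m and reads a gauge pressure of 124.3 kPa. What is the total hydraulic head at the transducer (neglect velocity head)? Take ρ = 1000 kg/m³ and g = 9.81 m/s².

ψ = P/(ρg) = 124.3×1000 / (1000 × 9.81) = 12.67 m.
h = z + ψ = 416.40 + 12.67 = 429.07 m.

h ≈ 429.07 m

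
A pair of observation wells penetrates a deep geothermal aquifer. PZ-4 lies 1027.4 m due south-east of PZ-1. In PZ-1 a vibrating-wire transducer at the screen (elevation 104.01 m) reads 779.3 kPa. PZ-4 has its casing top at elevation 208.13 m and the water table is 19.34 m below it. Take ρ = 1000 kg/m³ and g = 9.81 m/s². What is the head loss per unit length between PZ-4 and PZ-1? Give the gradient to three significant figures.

i ≈ 0.00520 m/m

Pressure head at PZ-1: ψ = P/(ρg) = 779.3×1000 / (1000 × 9.81) = 79.44 m.
Total head at PZ-1: h = z + ψ = 104.01 + 79.44 = 183.45 m.
Total head at PZ-4: h = 208.13 − 19.34 = 188.79 m.
Head difference: h(PZ-1) − h(PZ-4) = 183.45 − 188.79 = -5.34 m.
Hydraulic gradient: i = |Δh| / L = 5.34 / 1027.4 = 0.00520.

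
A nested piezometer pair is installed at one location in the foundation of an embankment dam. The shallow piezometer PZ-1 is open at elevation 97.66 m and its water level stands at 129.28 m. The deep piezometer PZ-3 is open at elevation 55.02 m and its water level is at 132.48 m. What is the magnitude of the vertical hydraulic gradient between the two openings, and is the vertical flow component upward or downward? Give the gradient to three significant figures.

Total head at PZ-1: h = 129.28 m (water level in the standpipe).
Total head at PZ-3: h = 132.48 m.
Δh = h(PZ-1) − h(PZ-3) = 129.28 − 132.48 = -3.20 m.
Vertical separation Δz = 97.66 − 55.02 = 42.64 m.
|i_v| = |Δh| / Δz = 3.20 / 42.64 = 0.0750.
Head is higher in the deep piezometer, so vertical flow is upward (discharge condition).

|i_v| ≈ 0.0750; vertical flow is upward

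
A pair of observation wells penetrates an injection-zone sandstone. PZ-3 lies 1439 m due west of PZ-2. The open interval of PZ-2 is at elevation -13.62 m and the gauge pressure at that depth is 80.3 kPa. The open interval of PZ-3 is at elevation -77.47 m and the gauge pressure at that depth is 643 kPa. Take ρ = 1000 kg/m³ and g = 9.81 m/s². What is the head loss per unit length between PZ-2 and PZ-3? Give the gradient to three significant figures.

Pressure head at PZ-2: ψ = P/(ρg) = 80.3×1000 / (1000 × 9.81) = 8.19 m.
Total head at PZ-2: h = z + ψ = -13.62 + 8.19 = -5.43 m.
Pressure head at PZ-3: ψ = P/(ρg) = 643×1000 / (1000 × 9.81) = 65.55 m.
Total head at PZ-3: h = z + ψ = -77.47 + 65.55 = -11.92 m.
Head difference: h(PZ-2) − h(PZ-3) = -5.43 − (-11.92) = 6.49 m.
Hydraulic gradient: i = |Δh| / L = 6.49 / 1439 = 0.00451.

i ≈ 0.00451 m/m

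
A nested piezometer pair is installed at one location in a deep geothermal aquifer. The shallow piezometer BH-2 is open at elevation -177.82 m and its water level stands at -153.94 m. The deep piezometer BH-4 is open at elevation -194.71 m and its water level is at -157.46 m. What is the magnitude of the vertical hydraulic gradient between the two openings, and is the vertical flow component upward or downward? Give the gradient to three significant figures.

|i_v| ≈ 0.208; vertical flow is downward

Total head at BH-2: h = -153.94 m (water level in the standpipe).
Total head at BH-4: h = -157.46 m.
Δh = h(BH-2) − h(BH-4) = -153.94 − (-157.46) = 3.52 m.
Vertical separation Δz = -177.82 − (-194.71) = 16.89 m.
|i_v| = |Δh| / Δz = 3.52 / 16.89 = 0.208.
Head is higher in the shallow piezometer, so vertical flow is downward (recharge condition).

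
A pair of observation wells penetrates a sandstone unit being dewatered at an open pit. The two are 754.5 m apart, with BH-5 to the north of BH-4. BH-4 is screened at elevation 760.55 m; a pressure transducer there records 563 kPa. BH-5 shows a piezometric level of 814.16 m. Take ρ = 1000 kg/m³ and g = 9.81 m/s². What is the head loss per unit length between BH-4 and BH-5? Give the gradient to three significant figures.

Pressure head at BH-4: ψ = P/(ρg) = 563×1000 / (1000 × 9.81) = 57.39 m.
Total head at BH-4: h = z + ψ = 760.55 + 57.39 = 817.94 m.
Total head at BH-5: h = 814.16 m (water level in the piezometer is the total head).
Head difference: h(BH-4) − h(BH-5) = 817.94 − 814.16 = 3.78 m.
Hydraulic gradient: i = |Δh| / L = 3.78 / 754.5 = 0.00501.

i ≈ 0.00501 m/m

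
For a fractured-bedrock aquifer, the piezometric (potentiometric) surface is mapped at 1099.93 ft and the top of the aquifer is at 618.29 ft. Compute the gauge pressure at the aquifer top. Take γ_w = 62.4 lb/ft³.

Pressure head at the aquifer top: ψ = h − z = 1099.93 − 618.29 = 481.64 ft.
P = γψ/144 = 62.4 × 481.64 / 144 = 209 psi.

P ≈ 209 psi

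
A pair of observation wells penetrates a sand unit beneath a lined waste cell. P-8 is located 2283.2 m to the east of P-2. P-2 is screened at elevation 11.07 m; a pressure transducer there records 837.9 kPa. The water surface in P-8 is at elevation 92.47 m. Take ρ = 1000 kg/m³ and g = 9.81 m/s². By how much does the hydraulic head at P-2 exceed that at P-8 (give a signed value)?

Δh ≈ 4.01 m

Pressure head at P-2: ψ = P/(ρg) = 837.9×1000 / (1000 × 9.81) = 85.41 m.
Total head at P-2: h = z + ψ = 11.07 + 85.41 = 96.48 m.
Total head at P-8: h = 92.47 m (water level in the piezometer is the total head).
Head difference: h(P-2) − h(P-8) = 96.48 − 92.47 = 4.01 m.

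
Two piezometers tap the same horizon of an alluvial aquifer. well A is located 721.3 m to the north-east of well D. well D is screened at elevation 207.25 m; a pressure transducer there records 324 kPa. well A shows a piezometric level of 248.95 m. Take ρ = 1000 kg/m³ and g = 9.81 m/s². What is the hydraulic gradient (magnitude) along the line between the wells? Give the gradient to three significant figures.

Pressure head at well D: ψ = P/(ρg) = 324×1000 / (1000 × 9.81) = 33.03 m.
Total head at well D: h = z + ψ = 207.25 + 33.03 = 240.28 m.
Total head at well A: h = 248.95 m (water level in the piezometer is the total head).
Head difference: h(well D) − h(well A) = 240.28 − 248.95 = -8.67 m.
Hydraulic gradient: i = |Δh| / L = 8.67 / 721.3 = 0.0120.

i ≈ 0.0120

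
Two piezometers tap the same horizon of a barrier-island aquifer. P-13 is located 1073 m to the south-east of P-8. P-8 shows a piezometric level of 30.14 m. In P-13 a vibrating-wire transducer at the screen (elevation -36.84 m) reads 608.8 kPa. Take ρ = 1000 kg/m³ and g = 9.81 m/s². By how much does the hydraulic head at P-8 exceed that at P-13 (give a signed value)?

Total head at P-8: h = 30.14 m (water level in the piezometer is the total head).
Pressure head at P-13: ψ = P/(ρg) = 608.8×1000 / (1000 × 9.81) = 62.06 m.
Total head at P-13: h = z + ψ = -36.84 + 62.06 = 25.22 m.
Head difference: h(P-8) − h(P-13) = 30.14 − 25.22 = 4.92 m.

Δh ≈ 4.92 m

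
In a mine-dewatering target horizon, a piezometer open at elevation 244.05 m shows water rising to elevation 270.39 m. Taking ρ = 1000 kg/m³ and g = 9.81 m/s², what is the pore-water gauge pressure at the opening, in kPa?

Pressure head ψ = h − z = 270.39 − 244.05 = 26.34 m.
P = ρgψ = 1000 × 9.81 × 26.34 = 258395 Pa ≈ 258 kPa.

P ≈ 258 kPa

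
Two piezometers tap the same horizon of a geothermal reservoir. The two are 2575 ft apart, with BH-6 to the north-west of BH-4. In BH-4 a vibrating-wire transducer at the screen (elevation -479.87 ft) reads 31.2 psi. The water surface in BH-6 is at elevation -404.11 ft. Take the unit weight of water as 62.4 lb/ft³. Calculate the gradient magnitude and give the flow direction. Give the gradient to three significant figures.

Pressure head at BH-4: ψ = 144·P/γ = 144 × 31.2 / 62.4 = 72.00 ft.
Total head at BH-4: h = z + ψ = -479.87 + 72.00 = -407.87 ft.
Total head at BH-6: h = -404.11 ft (water level in the piezometer is the total head).
Head difference: h(BH-4) − h(BH-6) = -407.87 − (-404.11) = -3.76 ft.
Hydraulic gradient: i = |Δh| / L = 3.76 / 2575 = 0.00146.
Flow is from higher to lower head: from BH-6 toward BH-4, i.e. toward the south-east.

i ≈ 0.00146; groundwater flows toward the south-east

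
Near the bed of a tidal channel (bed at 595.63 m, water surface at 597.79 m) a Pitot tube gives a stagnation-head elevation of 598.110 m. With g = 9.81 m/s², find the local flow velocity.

Near the bed, under hydrostatic conditions, the piezometric head (z + ψ) equals the free-surface elevation, 597.79 m.
Velocity head = total − piezometric = 598.110 − 597.79 = 0.320 m.
v = √(2g·h_v) = √(2 × 9.81 × 0.320) = 2.51 m/s.

v ≈ 2.51 m/s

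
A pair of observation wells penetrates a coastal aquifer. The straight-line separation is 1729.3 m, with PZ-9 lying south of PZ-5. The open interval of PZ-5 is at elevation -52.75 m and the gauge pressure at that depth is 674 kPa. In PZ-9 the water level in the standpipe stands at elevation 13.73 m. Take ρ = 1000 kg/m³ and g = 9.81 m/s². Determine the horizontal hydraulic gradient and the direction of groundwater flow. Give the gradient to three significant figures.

i ≈ 0.00129; groundwater flows toward the south

Pressure head at PZ-5: ψ = P/(ρg) = 674×1000 / (1000 × 9.81) = 68.71 m.
Total head at PZ-5: h = z + ψ = -52.75 + 68.71 = 15.96 m.
Total head at PZ-9: h = 13.73 m (water level in the piezometer is the total head).
Head difference: h(PZ-5) − h(PZ-9) = 15.96 − 13.73 = 2.23 m.
Hydraulic gradient: i = |Δh| / L = 2.23 / 1729.3 = 0.00129.
Flow is from higher to lower head: from PZ-5 toward PZ-9, i.e. toward the south.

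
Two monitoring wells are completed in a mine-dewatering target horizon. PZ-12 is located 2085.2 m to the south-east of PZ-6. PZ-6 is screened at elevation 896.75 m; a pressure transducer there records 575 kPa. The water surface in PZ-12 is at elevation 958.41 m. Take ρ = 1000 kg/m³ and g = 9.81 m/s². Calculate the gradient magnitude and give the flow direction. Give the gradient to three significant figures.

i ≈ 0.00146; groundwater flows toward the north-west

Pressure head at PZ-6: ψ = P/(ρg) = 575×1000 / (1000 × 9.81) = 58.61 m.
Total head at PZ-6: h = z + ψ = 896.75 + 58.61 = 955.36 m.
Total head at PZ-12: h = 958.41 m (water level in the piezometer is the total head).
Head difference: h(PZ-6) − h(PZ-12) = 955.36 − 958.41 = -3.05 m.
Hydraulic gradient: i = |Δh| / L = 3.05 / 2085.2 = 0.00146.
Flow is from higher to lower head: from PZ-12 toward PZ-6, i.e. toward the north-west.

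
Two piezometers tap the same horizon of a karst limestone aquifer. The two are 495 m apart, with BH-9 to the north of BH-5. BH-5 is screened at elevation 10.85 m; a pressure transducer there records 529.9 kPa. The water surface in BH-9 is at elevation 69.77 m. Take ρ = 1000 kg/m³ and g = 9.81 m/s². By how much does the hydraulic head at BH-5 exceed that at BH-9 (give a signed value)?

Δh ≈ -4.90 m

Pressure head at BH-5: ψ = P/(ρg) = 529.9×1000 / (1000 × 9.81) = 54.02 m.
Total head at BH-5: h = z + ψ = 10.85 + 54.02 = 64.87 m.
Total head at BH-9: h = 69.77 m (water level in the piezometer is the total head).
Head difference: h(BH-5) − h(BH-9) = 64.87 − 69.77 = -4.90 m.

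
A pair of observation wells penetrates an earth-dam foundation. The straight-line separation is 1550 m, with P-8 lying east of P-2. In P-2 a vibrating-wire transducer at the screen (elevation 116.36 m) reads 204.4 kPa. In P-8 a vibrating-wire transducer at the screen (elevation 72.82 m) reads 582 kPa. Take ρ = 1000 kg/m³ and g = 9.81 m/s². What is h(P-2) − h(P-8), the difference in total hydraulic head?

Pressure head at P-2: ψ = P/(ρg) = 204.4×1000 / (1000 × 9.81) = 20.84 m.
Total head at P-2: h = z + ψ = 116.36 + 20.84 = 137.20 m.
Pressure head at P-8: ψ = P/(ρg) = 582×1000 / (1000 × 9.81) = 59.33 m.
Total head at P-8: h = z + ψ = 72.82 + 59.33 = 132.15 m.
Head difference: h(P-2) − h(P-8) = 137.20 − 132.15 = 5.05 m.

Δh ≈ 5.05 m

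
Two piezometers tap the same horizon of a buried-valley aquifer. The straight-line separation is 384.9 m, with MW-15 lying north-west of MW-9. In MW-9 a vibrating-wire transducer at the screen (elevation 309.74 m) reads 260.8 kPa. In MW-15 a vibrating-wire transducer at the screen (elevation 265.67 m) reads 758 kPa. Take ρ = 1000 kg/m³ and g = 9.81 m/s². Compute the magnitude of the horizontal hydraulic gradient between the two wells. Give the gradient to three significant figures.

Pressure head at MW-9: ψ = P/(ρg) = 260.8×1000 / (1000 × 9.81) = 26.59 m.
Total head at MW-9: h = z + ψ = 309.74 + 26.59 = 336.33 m.
Pressure head at MW-15: ψ = P/(ρg) = 758×1000 / (1000 × 9.81) = 77.27 m.
Total head at MW-15: h = z + ψ = 265.67 + 77.27 = 342.94 m.
Head difference: h(MW-9) − h(MW-15) = 336.33 − 342.94 = -6.61 m.
Hydraulic gradient: i = |Δh| / L = 6.61 / 384.9 = 0.0172.

i ≈ 0.0172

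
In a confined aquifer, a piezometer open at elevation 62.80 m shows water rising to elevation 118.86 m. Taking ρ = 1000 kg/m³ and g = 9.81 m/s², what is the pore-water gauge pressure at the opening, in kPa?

Pressure head ψ = h − z = 118.86 − 62.80 = 56.06 m.
P = ρgψ = 1000 × 9.81 × 56.06 = 549949 Pa ≈ 550 kPa.

P ≈ 550 kPa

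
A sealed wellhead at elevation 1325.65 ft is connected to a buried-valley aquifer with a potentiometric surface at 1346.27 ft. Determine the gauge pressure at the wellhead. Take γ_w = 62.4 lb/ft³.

P ≈ 8.94 psi

Head above the cap: Δh = 1346.27 − 1325.65 = 20.62 ft.
P = γΔh/144 = 62.4 × 20.62 / 144 = 8.94 psi.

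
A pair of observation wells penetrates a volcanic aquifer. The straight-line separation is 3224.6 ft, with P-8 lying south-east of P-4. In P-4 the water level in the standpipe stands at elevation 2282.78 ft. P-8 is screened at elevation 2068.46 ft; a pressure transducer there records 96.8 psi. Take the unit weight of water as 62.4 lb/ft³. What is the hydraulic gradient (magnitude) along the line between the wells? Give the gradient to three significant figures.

i ≈ 0.00281

Total head at P-4: h = 2282.78 ft (water level in the piezometer is the total head).
Pressure head at P-8: ψ = 144·P/γ = 144 × 96.8 / 62.4 = 223.38 ft.
Total head at P-8: h = z + ψ = 2068.46 + 223.38 = 2291.84 ft.
Head difference: h(P-4) − h(P-8) = 2282.78 − 2291.84 = -9.06 ft.
Hydraulic gradient: i = |Δh| / L = 9.06 / 3224.6 = 0.00281.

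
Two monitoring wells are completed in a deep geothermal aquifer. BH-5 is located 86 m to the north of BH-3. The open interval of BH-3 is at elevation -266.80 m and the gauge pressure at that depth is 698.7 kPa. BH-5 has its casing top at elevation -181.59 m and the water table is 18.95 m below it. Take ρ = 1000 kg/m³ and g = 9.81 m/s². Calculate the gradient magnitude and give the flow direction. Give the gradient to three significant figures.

Pressure head at BH-3: ψ = P/(ρg) = 698.7×1000 / (1000 × 9.81) = 71.22 m.
Total head at BH-3: h = z + ψ = -266.80 + 71.22 = -195.58 m.
Total head at BH-5: h = -181.59 − 18.95 = -200.54 m.
Head difference: h(BH-3) − h(BH-5) = -195.58 − (-200.54) = 4.96 m.
Hydraulic gradient: i = |Δh| / L = 4.96 / 86 = 0.0577.
Flow is from higher to lower head: from BH-3 toward BH-5, i.e. toward the north.

i ≈ 0.0577; groundwater flows toward the north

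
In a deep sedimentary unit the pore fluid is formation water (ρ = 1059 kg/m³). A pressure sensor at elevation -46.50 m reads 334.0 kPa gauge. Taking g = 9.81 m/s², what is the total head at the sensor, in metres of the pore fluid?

h ≈ -14.35 m

ψ = P/(ρg) = 334.0×1000 / (1059 × 9.81) = 32.15 m.
h = z + ψ = -46.50 + 32.15 = -14.35 m.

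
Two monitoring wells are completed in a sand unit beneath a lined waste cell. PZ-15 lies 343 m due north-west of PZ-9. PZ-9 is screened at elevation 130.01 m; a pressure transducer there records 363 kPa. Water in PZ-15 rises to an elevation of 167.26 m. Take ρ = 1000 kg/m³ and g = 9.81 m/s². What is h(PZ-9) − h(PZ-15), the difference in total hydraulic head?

Pressure head at PZ-9: ψ = P/(ρg) = 363×1000 / (1000 × 9.81) = 37.00 m.
Total head at PZ-9: h = z + ψ = 130.01 + 37.00 = 167.01 m.
Total head at PZ-15: h = 167.26 m (water level in the piezometer is the total head).
Head difference: h(PZ-9) − h(PZ-15) = 167.01 − 167.26 = -0.25 m.

Δh ≈ -0.25 m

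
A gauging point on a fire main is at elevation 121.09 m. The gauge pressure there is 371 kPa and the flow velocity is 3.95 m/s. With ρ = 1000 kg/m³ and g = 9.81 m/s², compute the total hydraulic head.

Pressure head ψ = P/(ρg) = 371×1000 / (1000 × 9.81) = 37.82 m.
Velocity head = v²/(2g) = 3.95² / (2 × 9.81) = 0.795 m.
h = z + ψ + v²/(2g) = 121.09 + 37.82 + 0.795 = 159.70 m.

h ≈ 159.70 m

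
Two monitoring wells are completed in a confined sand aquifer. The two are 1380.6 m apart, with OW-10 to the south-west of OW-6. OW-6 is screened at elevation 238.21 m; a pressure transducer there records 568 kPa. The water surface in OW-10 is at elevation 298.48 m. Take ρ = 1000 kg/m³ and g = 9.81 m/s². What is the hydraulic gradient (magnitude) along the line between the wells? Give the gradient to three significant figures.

Pressure head at OW-6: ψ = P/(ρg) = 568×1000 / (1000 × 9.81) = 57.90 m.
Total head at OW-6: h = z + ψ = 238.21 + 57.90 = 296.11 m.
Total head at OW-10: h = 298.48 m (water level in the piezometer is the total head).
Head difference: h(OW-6) − h(OW-10) = 296.11 − 298.48 = -2.37 m.
Hydraulic gradient: i = |Δh| / L = 2.37 / 1380.6 = 0.00172.

i ≈ 0.00172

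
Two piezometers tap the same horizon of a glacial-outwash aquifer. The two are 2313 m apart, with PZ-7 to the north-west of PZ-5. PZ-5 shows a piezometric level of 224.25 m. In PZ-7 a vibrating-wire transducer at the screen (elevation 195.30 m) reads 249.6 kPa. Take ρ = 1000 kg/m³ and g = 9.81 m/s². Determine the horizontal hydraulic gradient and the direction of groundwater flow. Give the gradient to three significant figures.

i ≈ 0.00152; groundwater flows toward the north-west

Total head at PZ-5: h = 224.25 m (water level in the piezometer is the total head).
Pressure head at PZ-7: ψ = P/(ρg) = 249.6×1000 / (1000 × 9.81) = 25.44 m.
Total head at PZ-7: h = z + ψ = 195.30 + 25.44 = 220.74 m.
Head difference: h(PZ-5) − h(PZ-7) = 224.25 − 220.74 = 3.51 m.
Hydraulic gradient: i = |Δh| / L = 3.51 / 2313 = 0.00152.
Flow is from higher to lower head: from PZ-5 toward PZ-7, i.e. toward the north-west.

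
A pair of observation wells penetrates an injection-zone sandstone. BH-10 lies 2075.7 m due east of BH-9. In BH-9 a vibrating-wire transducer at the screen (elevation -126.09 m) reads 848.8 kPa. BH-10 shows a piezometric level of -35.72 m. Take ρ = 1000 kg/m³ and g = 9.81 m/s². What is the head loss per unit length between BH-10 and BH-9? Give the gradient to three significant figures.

Pressure head at BH-9: ψ = P/(ρg) = 848.8×1000 / (1000 × 9.81) = 86.52 m.
Total head at BH-9: h = z + ψ = -126.09 + 86.52 = -39.57 m.
Total head at BH-10: h = -35.72 m (water level in the piezometer is the total head).
Head difference: h(BH-9) − h(BH-10) = -39.57 − (-35.72) = -3.85 m.
Hydraulic gradient: i = |Δh| / L = 3.85 / 2075.7 = 0.00185.

i ≈ 0.00185 m/m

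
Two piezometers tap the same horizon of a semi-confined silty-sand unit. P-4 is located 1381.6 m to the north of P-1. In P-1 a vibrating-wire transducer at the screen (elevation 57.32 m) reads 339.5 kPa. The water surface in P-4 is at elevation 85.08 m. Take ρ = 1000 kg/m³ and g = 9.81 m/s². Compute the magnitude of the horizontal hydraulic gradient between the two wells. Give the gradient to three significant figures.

Pressure head at P-1: ψ = P/(ρg) = 339.5×1000 / (1000 × 9.81) = 34.61 m.
Total head at P-1: h = z + ψ = 57.32 + 34.61 = 91.93 m.
Total head at P-4: h = 85.08 m (water level in the piezometer is the total head).
Head difference: h(P-1) − h(P-4) = 91.93 − 85.08 = 6.85 m.
Hydraulic gradient: i = |Δh| / L = 6.85 / 1381.6 = 0.00496.

i ≈ 0.00496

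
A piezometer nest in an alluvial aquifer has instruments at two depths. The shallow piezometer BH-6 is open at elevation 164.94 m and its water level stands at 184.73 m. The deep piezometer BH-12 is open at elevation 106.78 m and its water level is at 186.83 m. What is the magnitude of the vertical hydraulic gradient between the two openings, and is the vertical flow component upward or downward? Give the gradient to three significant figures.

|i_v| ≈ 0.0361; vertical flow is upward

Total head at BH-6: h = 184.73 m (water level in the standpipe).
Total head at BH-12: h = 186.83 m.
Δh = h(BH-6) − h(BH-12) = 184.73 − 186.83 = -2.10 m.
Vertical separation Δz = 164.94 − 106.78 = 58.16 m.
|i_v| = |Δh| / Δz = 2.10 / 58.16 = 0.0361.
Head is higher in the deep piezometer, so vertical flow is upward (discharge condition).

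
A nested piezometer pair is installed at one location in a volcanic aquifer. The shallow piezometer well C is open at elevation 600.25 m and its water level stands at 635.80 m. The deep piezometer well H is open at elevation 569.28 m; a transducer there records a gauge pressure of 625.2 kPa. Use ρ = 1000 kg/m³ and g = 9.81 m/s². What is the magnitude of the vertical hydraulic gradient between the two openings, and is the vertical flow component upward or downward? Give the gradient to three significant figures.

|i_v| ≈ 0.0901; vertical flow is downward

Total head at well C: h = 635.80 m (water level in the standpipe).
Pressure head at well H: ψ = P/(ρg) = 625.2×1000 / (1000 × 9.81) = 63.73 m.
Total head at well H: h = z + ψ = 569.28 + 63.73 = 633.01 m.
Δh = h(well C) − h(well H) = 635.80 − 633.01 = 2.79 m.
Vertical separation Δz = 600.25 − 569.28 = 30.97 m.
|i_v| = |Δh| / Δz = 2.79 / 30.97 = 0.0901.
Head is higher in the shallow piezometer, so vertical flow is downward (recharge condition).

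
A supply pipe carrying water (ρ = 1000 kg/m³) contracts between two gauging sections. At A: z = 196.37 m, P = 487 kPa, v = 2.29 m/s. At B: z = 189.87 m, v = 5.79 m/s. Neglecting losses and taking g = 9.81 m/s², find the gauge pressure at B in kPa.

P₂ ≈ 537 kPa

Pressure head at A: ψ₁ = P₁/(ρg) = 487×1000 / (1000 × 9.81) = 49.64 m.
Velocity heads: v₁²/2g = 2.29²/19.62 = 0.267 m; v₂²/2g = 5.79²/19.62 = 1.709 m.
Total head H = z₁ + ψ₁ + v₁²/2g = 196.37 + 49.64 + 0.267 = 246.28 m.
ψ₂ = H − z₂ − v₂²/2g = 246.28 − 189.87 − 1.709 = 54.70 m.
P₂ = ρgψ₂ = 1000 × 9.81 × 54.70 ≈ 537 kPa.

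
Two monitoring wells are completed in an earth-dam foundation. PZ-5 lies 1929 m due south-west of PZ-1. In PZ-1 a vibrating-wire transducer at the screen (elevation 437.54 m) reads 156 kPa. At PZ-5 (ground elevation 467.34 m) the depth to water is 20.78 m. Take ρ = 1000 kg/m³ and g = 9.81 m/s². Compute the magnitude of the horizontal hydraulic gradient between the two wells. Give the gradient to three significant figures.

i ≈ 0.00357

Pressure head at PZ-1: ψ = P/(ρg) = 156×1000 / (1000 × 9.81) = 15.90 m.
Total head at PZ-1: h = z + ψ = 437.54 + 15.90 = 453.44 m.
Total head at PZ-5: h = 467.34 − 20.78 = 446.56 m.
Head difference: h(PZ-1) − h(PZ-5) = 453.44 − 446.56 = 6.88 m.
Hydraulic gradient: i = |Δh| / L = 6.88 / 1929 = 0.00357.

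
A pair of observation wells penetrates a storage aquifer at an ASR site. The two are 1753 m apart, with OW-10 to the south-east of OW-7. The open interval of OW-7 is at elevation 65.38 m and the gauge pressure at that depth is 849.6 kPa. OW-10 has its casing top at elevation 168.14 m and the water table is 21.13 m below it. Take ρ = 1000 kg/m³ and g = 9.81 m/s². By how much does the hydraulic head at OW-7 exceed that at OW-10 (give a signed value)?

Pressure head at OW-7: ψ = P/(ρg) = 849.6×1000 / (1000 × 9.81) = 86.61 m.
Total head at OW-7: h = z + ψ = 65.38 + 86.61 = 151.99 m.
Total head at OW-10: h = 168.14 − 21.13 = 147.01 m.
Head difference: h(OW-7) − h(OW-10) = 151.99 − 147.01 = 4.98 m.

Δh ≈ 4.98 m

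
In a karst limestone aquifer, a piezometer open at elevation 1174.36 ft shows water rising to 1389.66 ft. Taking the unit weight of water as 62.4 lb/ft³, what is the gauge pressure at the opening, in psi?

Pressure head ψ = h − z = 1389.66 − 1174.36 = 215.30 ft.
P = γ·ψ / 144 = 62.4 × 215.30 / 144 = 93.3 psi.

P ≈ 93.3 psi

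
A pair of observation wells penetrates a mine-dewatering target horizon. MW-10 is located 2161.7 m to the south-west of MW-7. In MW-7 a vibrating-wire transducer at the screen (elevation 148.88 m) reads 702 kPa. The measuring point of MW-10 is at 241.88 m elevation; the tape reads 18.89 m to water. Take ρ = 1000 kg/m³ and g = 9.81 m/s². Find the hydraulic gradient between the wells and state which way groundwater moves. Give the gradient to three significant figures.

i ≈ 0.00118; groundwater flows toward the north-east

Pressure head at MW-7: ψ = P/(ρg) = 702×1000 / (1000 × 9.81) = 71.56 m.
Total head at MW-7: h = z + ψ = 148.88 + 71.56 = 220.44 m.
Total head at MW-10: h = 241.88 − 18.89 = 222.99 m.
Head difference: h(MW-7) − h(MW-10) = 220.44 − 222.99 = -2.55 m.
Hydraulic gradient: i = |Δh| / L = 2.55 / 2161.7 = 0.00118.
Flow is from higher to lower head: from MW-10 toward MW-7, i.e. toward the north-east.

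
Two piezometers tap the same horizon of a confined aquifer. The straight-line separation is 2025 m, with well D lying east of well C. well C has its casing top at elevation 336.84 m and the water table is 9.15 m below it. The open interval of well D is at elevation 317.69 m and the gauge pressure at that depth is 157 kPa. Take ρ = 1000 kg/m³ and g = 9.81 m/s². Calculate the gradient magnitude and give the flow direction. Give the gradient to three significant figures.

i ≈ 0.00296; groundwater flows toward the west

Total head at well C: h = 336.84 − 9.15 = 327.69 m.
Pressure head at well D: ψ = P/(ρg) = 157×1000 / (1000 × 9.81) = 16.00 m.
Total head at well D: h = z + ψ = 317.69 + 16.00 = 333.69 m.
Head difference: h(well C) − h(well D) = 327.69 − 333.69 = -6.00 m.
Hydraulic gradient: i = |Δh| / L = 6.00 / 2025 = 0.00296.
Flow is from higher to lower head: from well D toward well C, i.e. toward the west.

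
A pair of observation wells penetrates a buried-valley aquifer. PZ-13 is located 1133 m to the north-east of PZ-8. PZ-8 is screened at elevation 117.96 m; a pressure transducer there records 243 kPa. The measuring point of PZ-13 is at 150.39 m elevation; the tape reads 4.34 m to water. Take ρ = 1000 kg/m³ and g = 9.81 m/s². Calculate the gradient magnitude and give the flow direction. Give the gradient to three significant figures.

Pressure head at PZ-8: ψ = P/(ρg) = 243×1000 / (1000 × 9.81) = 24.77 m.
Total head at PZ-8: h = z + ψ = 117.96 + 24.77 = 142.73 m.
Total head at PZ-13: h = 150.39 − 4.34 = 146.05 m.
Head difference: h(PZ-8) − h(PZ-13) = 142.73 − 146.05 = -3.32 m.
Hydraulic gradient: i = |Δh| / L = 3.32 / 1133 = 0.00293.
Flow is from higher to lower head: from PZ-13 toward PZ-8, i.e. toward the south-west.

i ≈ 0.00293; groundwater flows toward the south-west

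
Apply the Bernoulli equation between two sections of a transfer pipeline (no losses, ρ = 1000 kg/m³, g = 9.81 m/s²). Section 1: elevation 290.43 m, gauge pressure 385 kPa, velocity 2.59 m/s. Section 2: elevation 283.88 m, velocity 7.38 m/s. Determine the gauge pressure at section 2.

P₂ ≈ 425 kPa

Pressure head at 1: ψ₁ = P₁/(ρg) = 385×1000 / (1000 × 9.81) = 39.25 m.
Velocity heads: v₁²/2g = 2.59²/19.62 = 0.342 m; v₂²/2g = 7.38²/19.62 = 2.776 m.
Total head H = z₁ + ψ₁ + v₁²/2g = 290.43 + 39.25 + 0.342 = 330.02 m.
ψ₂ = H − z₂ − v₂²/2g = 330.02 − 283.88 − 2.776 = 43.36 m.
P₂ = ρgψ₂ = 1000 × 9.81 × 43.36 ≈ 425 kPa.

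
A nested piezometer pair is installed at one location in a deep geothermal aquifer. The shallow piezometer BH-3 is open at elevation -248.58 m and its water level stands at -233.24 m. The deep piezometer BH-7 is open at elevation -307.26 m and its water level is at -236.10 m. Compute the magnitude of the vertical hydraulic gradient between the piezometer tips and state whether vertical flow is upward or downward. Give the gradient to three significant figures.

|i_v| ≈ 0.0487; vertical flow is downward

Total head at BH-3: h = -233.24 m (water level in the standpipe).
Total head at BH-7: h = -236.10 m.
Δh = h(BH-3) − h(BH-7) = -233.24 − (-236.10) = 2.86 m.
Vertical separation Δz = -248.58 − (-307.26) = 58.68 m.
|i_v| = |Δh| / Δz = 2.86 / 58.68 = 0.0487.
Head is higher in the shallow piezometer, so vertical flow is downward (recharge condition).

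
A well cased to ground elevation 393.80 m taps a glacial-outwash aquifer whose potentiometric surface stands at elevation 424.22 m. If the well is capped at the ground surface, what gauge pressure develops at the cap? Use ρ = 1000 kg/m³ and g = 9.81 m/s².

P ≈ 298 kPa

Head above the cap: Δh = 424.22 − 393.80 = 30.42 m.
P = ρgΔh = 1000 × 9.81 × 30.42 = 298420 Pa ≈ 298 kPa.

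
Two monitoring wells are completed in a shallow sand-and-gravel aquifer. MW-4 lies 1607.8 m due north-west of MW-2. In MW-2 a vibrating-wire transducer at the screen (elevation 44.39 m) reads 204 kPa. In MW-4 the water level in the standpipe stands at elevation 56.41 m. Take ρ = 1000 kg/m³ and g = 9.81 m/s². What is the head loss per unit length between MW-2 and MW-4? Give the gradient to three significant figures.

Pressure head at MW-2: ψ = P/(ρg) = 204×1000 / (1000 × 9.81) = 20.80 m.
Total head at MW-2: h = z + ψ = 44.39 + 20.80 = 65.19 m.
Total head at MW-4: h = 56.41 m (water level in the piezometer is the total head).
Head difference: h(MW-2) − h(MW-4) = 65.19 − 56.41 = 8.78 m.
Hydraulic gradient: i = |Δh| / L = 8.78 / 1607.8 = 0.00546.

i ≈ 0.00546 m/m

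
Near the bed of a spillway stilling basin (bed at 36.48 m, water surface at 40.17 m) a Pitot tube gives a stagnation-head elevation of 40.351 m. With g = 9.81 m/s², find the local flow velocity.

v ≈ 1.88 m/s

Near the bed, under hydrostatic conditions, the piezometric head (z + ψ) equals the free-surface elevation, 40.17 m.
Velocity head = total − piezometric = 40.351 − 40.17 = 0.181 m.
v = √(2g·h_v) = √(2 × 9.81 × 0.181) = 1.88 m/s.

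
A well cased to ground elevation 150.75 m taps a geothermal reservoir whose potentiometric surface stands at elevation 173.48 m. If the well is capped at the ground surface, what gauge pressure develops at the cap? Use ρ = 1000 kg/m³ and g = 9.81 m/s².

Head above the cap: Δh = 173.48 − 150.75 = 22.73 m.
P = ρgΔh = 1000 × 9.81 × 22.73 = 222981 Pa ≈ 223 kPa.

P ≈ 223 kPa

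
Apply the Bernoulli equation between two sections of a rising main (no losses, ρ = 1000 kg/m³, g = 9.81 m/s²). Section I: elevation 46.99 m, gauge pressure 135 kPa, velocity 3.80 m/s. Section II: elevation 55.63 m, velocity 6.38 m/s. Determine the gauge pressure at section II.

Pressure head at I: ψ₁ = P₁/(ρg) = 135×1000 / (1000 × 9.81) = 13.76 m.
Velocity heads: v₁²/2g = 3.80²/19.62 = 0.736 m; v₂²/2g = 6.38²/19.62 = 2.075 m.
Total head H = z₁ + ψ₁ + v₁²/2g = 46.99 + 13.76 + 0.736 = 61.49 m.
ψ₂ = H − z₂ − v₂²/2g = 61.49 − 55.63 − 2.075 = 3.78 m.
P₂ = ρgψ₂ = 1000 × 9.81 × 3.78 ≈ 37.1 kPa.

P₂ ≈ 37.1 kPa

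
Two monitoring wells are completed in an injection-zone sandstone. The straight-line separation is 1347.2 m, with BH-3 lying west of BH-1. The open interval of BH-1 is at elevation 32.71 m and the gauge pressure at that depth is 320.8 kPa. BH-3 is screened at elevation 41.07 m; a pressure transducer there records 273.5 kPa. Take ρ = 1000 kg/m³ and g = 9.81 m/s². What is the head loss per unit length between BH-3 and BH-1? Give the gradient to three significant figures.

i ≈ 0.00263 m/m

Pressure head at BH-1: ψ = P/(ρg) = 320.8×1000 / (1000 × 9.81) = 32.70 m.
Total head at BH-1: h = z + ψ = 32.71 + 32.70 = 65.41 m.
Pressure head at BH-3: ψ = P/(ρg) = 273.5×1000 / (1000 × 9.81) = 27.88 m.
Total head at BH-3: h = z + ψ = 41.07 + 27.88 = 68.95 m.
Head difference: h(BH-1) − h(BH-3) = 65.41 − 68.95 = -3.54 m.
Hydraulic gradient: i = |Δh| / L = 3.54 / 1347.2 = 0.00263.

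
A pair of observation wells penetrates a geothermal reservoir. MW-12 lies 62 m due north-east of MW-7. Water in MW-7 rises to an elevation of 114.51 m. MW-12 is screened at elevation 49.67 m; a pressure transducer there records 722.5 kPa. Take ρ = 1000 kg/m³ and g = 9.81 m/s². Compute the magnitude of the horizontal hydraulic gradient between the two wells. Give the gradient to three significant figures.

Total head at MW-7: h = 114.51 m (water level in the piezometer is the total head).
Pressure head at MW-12: ψ = P/(ρg) = 722.5×1000 / (1000 × 9.81) = 73.65 m.
Total head at MW-12: h = z + ψ = 49.67 + 73.65 = 123.32 m.
Head difference: h(MW-7) − h(MW-12) = 114.51 − 123.32 = -8.81 m.
Hydraulic gradient: i = |Δh| / L = 8.81 / 62 = 0.142.

i ≈ 0.142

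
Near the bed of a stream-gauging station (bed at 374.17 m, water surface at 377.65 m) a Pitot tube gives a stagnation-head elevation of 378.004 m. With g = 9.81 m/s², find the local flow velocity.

Near the bed, under hydrostatic conditions, the piezometric head (z + ψ) equals the free-surface elevation, 377.65 m.
Velocity head = total − piezometric = 378.004 − 377.65 = 0.354 m.
v = √(2g·h_v) = √(2 × 9.81 × 0.354) = 2.64 m/s.

v ≈ 2.64 m/s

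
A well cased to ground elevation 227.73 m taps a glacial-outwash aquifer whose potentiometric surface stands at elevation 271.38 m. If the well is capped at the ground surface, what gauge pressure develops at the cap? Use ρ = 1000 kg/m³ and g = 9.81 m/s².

Head above the cap: Δh = 271.38 − 227.73 = 43.65 m.
P = ρgΔh = 1000 × 9.81 × 43.65 = 428206 Pa ≈ 428 kPa.

P ≈ 428 kPa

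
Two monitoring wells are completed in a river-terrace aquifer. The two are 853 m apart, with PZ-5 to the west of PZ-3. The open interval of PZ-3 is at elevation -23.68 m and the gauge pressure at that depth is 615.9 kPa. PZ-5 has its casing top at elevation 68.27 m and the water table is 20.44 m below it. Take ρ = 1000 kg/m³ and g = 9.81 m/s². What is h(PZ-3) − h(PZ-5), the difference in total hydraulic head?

Δh ≈ -8.73 m

Pressure head at PZ-3: ψ = P/(ρg) = 615.9×1000 / (1000 × 9.81) = 62.78 m.
Total head at PZ-3: h = z + ψ = -23.68 + 62.78 = 39.10 m.
Total head at PZ-5: h = 68.27 − 20.44 = 47.83 m.
Head difference: h(PZ-3) − h(PZ-5) = 39.10 − 47.83 = -8.73 m.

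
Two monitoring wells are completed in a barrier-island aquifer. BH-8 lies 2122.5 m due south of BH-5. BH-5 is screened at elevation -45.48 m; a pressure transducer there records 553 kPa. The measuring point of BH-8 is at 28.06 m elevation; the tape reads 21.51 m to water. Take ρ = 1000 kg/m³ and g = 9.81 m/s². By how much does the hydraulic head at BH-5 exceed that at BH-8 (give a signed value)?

Δh ≈ 4.34 m

Pressure head at BH-5: ψ = P/(ρg) = 553×1000 / (1000 × 9.81) = 56.37 m.
Total head at BH-5: h = z + ψ = -45.48 + 56.37 = 10.89 m.
Total head at BH-8: h = 28.06 − 21.51 = 6.55 m.
Head difference: h(BH-5) − h(BH-8) = 10.89 − 6.55 = 4.34 m.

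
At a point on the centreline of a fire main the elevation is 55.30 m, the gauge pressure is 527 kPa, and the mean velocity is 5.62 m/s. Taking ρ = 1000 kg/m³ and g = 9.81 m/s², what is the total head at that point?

Pressure head ψ = P/(ρg) = 527×1000 / (1000 × 9.81) = 53.72 m.
Velocity head = v²/(2g) = 5.62² / (2 × 9.81) = 1.610 m.
h = z + ψ + v²/(2g) = 55.30 + 53.72 + 1.610 = 110.63 m.

h ≈ 110.63 m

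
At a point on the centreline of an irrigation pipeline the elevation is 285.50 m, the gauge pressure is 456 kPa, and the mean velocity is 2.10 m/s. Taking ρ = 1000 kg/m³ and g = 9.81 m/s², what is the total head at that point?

Pressure head ψ = P/(ρg) = 456×1000 / (1000 × 9.81) = 46.48 m.
Velocity head = v²/(2g) = 2.10² / (2 × 9.81) = 0.225 m.
h = z + ψ + v²/(2g) = 285.50 + 46.48 + 0.225 = 332.21 m.

h ≈ 332.21 m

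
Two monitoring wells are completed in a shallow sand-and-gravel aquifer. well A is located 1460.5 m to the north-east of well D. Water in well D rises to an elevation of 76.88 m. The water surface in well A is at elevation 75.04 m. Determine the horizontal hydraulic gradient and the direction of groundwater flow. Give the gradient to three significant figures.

Total head at well D: h = 76.88 m (water level in the piezometer is the total head).
Total head at well A: h = 75.04 m (water level in the piezometer is the total head).
Head difference: h(well D) − h(well A) = 76.88 − 75.04 = 1.84 m.
Hydraulic gradient: i = |Δh| / L = 1.84 / 1460.5 = 0.00126.
Flow is from higher to lower head: from well D toward well A, i.e. toward the north-east.

i ≈ 0.00126; groundwater flows toward the north-east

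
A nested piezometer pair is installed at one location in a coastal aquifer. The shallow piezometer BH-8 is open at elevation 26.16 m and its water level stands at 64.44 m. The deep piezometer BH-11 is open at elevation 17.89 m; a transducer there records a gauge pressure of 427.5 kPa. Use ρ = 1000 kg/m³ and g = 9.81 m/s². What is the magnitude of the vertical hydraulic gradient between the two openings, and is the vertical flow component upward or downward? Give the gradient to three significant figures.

|i_v| ≈ 0.359; vertical flow is downward

Total head at BH-8: h = 64.44 m (water level in the standpipe).
Pressure head at BH-11: ψ = P/(ρg) = 427.5×1000 / (1000 × 9.81) = 43.58 m.
Total head at BH-11: h = z + ψ = 17.89 + 43.58 = 61.47 m.
Δh = h(BH-8) − h(BH-11) = 64.44 − 61.47 = 2.97 m.
Vertical separation Δz = 26.16 − 17.89 = 8.27 m.
|i_v| = |Δh| / Δz = 2.97 / 8.27 = 0.359.
Head is higher in the shallow piezometer, so vertical flow is downward (recharge condition).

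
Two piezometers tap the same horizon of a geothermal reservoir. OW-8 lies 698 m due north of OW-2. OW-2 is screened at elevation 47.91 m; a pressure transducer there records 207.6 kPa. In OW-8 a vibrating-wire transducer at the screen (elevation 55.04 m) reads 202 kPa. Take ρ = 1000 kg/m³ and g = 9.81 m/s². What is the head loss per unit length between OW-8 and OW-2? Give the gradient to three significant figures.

Pressure head at OW-2: ψ = P/(ρg) = 207.6×1000 / (1000 × 9.81) = 21.16 m.
Total head at OW-2: h = z + ψ = 47.91 + 21.16 = 69.07 m.
Pressure head at OW-8: ψ = P/(ρg) = 202×1000 / (1000 × 9.81) = 20.59 m.
Total head at OW-8: h = z + ψ = 55.04 + 20.59 = 75.63 m.
Head difference: h(OW-2) − h(OW-8) = 69.07 − 75.63 = -6.56 m.
Hydraulic gradient: i = |Δh| / L = 6.56 / 698 = 0.00940.

i ≈ 0.00940 m/m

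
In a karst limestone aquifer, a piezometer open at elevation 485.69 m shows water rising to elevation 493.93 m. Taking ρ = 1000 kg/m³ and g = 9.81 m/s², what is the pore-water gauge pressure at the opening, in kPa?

Pressure head ψ = h − z = 493.93 − 485.69 = 8.24 m.
P = ρgψ = 1000 × 9.81 × 8.24 = 80834 Pa ≈ 80.8 kPa.

P ≈ 80.8 kPa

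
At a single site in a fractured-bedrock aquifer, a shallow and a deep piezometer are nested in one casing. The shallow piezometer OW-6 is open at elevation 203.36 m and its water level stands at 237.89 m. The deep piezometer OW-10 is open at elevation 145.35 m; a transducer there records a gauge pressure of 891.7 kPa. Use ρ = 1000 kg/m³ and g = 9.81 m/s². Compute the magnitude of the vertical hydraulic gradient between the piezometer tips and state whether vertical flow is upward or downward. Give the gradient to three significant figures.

|i_v| ≈ 0.0283; vertical flow is downward

Total head at OW-6: h = 237.89 m (water level in the standpipe).
Pressure head at OW-10: ψ = P/(ρg) = 891.7×1000 / (1000 × 9.81) = 90.90 m.
Total head at OW-10: h = z + ψ = 145.35 + 90.90 = 236.25 m.
Δh = h(OW-6) − h(OW-10) = 237.89 − 236.25 = 1.64 m.
Vertical separation Δz = 203.36 − 145.35 = 58.01 m.
|i_v| = |Δh| / Δz = 1.64 / 58.01 = 0.0283.
Head is higher in the shallow piezometer, so vertical flow is downward (recharge condition).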